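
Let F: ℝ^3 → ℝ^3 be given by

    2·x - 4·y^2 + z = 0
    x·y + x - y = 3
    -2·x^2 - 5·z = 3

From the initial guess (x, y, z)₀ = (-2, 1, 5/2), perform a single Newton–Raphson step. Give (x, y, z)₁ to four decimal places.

(4.4231, 2.6154, 8.0769)

At (-2, 1, 5/2): F = (-5.5000, -8.0000, -23.5000).
Jacobian J = [[2, -8·y, 1], [y + 1, x - 1, 0], [-4·x, 0, -5]].
At the point, J = [[2.0000, -8.0000, 1.0000], [2.0000, -3.0000, 0.0000], [8.0000, 0.0000, -5.0000]] (det J = -26.0000).
Solving J·Δ = −F gives Δ = (6.4231, 1.6154, 5.5769).
Then the next iterate is (x, y, z)₁ = (4.4231, 2.6154, 8.0769).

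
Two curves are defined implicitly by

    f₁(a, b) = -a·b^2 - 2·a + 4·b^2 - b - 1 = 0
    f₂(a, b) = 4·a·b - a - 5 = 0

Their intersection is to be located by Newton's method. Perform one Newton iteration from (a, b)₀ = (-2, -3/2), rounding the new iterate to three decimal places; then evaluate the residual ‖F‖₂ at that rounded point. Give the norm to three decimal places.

At (-2, -3/2): F = (18.000, 9.000).
Jacobian J = [[-b^2 - 2, -2·a·b + 8·b - 1], [4·b - 1, 4·a]].
At the point, J = [[-4.250, -19.000], [-7.000, -8.000]] (det J = -99.000).
Solving J·Δ = −F gives Δ = (0.273, 0.886).
Then the next iterate is (a, b)₁ = (-1.727, -0.614).
Re-evaluating at (-1.727, -0.614): F = (5.22706, 0.96851), so ‖F‖₂ = 5.316.

5.316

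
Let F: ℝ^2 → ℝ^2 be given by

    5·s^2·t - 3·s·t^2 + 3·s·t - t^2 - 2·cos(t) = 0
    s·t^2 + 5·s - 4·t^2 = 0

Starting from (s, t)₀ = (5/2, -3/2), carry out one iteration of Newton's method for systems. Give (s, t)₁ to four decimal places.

(1.1338, -1.3267)

At (5/2, -3/2): F = (-77.391474, 9.1250).
Jacobian J = [[10·s·t - 3·t^2 + 3·t, 5·s^2 - 6·s·t + 3·s - 2·t + 2·sin(t)], [t^2 + 5, 2·s·t - 8·t]].
At the point, J = [[-48.7500, 62.255010], [7.2500, 4.5000]] (det J = -670.723823).
Solving J·Δ = −F gives Δ = (-1.3662, 0.1733).
Then the next iterate is (s, t)₁ = (1.1338, -1.3267).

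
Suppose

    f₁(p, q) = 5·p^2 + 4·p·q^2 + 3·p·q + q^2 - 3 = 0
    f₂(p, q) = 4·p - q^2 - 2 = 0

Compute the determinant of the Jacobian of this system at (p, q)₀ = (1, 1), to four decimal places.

-86.0000

J = [[10·p + 4·q^2 + 3·q, 8·p·q + 3·p + 2·q], [4, -2·q]].
At the point, J = [[17.0000, 13.0000], [4.0000, -2.0000]].
det J = -86.0000.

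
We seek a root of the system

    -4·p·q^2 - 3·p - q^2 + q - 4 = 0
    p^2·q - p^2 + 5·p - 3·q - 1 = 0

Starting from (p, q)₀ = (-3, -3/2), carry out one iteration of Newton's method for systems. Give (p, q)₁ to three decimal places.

(-1.383, -1.224)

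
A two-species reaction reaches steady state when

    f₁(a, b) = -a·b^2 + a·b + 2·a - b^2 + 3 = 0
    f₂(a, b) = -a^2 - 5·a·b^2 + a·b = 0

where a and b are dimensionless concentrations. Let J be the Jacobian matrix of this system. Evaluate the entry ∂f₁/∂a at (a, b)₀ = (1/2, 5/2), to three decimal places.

-1.750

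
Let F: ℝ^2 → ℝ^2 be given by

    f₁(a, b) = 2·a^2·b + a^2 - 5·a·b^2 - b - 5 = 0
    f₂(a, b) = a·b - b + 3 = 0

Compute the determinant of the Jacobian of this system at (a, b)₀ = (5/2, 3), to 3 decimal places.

J = [[4·a·b + 2·a - 5·b^2, 2·a^2 - 10·a·b - 1], [b, a - 1]].
At the point, J = [[-10.000, -63.500], [3.000, 1.500]].
det J = 175.500.

175.500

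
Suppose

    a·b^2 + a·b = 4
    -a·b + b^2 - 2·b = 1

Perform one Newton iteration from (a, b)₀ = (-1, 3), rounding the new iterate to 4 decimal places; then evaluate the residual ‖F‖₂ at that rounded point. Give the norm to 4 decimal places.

At (-1, 3): F = (-16.0000, 5.0000).
Jacobian J = [[b^2 + b, 2·a·b + a], [-b, -a + 2·b - 2]].
At the point, J = [[12.0000, -7.0000], [-3.0000, 5.0000]] (det J = 39.0000).
Solving J·Δ = −F gives Δ = (1.1538, -0.3077).
Then the next iterate is (a, b)₁ = (0.1538, 2.6923).
Re-evaluating at (0.1538, 2.6923): F = (-2.471108, 0.449804), so ‖F‖₂ = 2.5117.

2.5117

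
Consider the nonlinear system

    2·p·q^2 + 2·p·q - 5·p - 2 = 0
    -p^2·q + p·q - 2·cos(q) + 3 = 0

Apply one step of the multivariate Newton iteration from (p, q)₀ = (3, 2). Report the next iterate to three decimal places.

At (3, 2): F = (19.000, -8.16771).
Jacobian J = [[2·q^2 + 2·q - 5, 4·p·q + 2·p], [-2·p·q + q, -p^2 + p + 2·sin(q)]].
At the point, J = [[7.000, 30.000], [-10.000, -4.18141]] (det J = 270.73016).
Solving J·Δ = −F gives Δ = (-0.612, -0.491).
Then the next iterate is (p, q)₁ = (2.388, 1.509).

(2.388, 1.509)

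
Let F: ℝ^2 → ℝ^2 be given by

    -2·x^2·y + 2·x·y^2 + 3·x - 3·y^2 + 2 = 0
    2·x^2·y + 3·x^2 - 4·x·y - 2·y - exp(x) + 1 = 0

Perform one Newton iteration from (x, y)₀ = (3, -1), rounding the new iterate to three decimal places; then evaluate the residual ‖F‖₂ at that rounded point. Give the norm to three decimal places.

At (3, -1): F = (32.000, 3.91446).
Jacobian J = [[-4·x·y + 2·y^2 + 3, -2·x^2 + 4·x·y - 6·y], [4·x·y + 6·x - 4·y - exp(x), 2·x^2 - 4·x - 2]].
At the point, J = [[17.000, -24.000], [-10.08554, 4.000]] (det J = -174.05289).
Solving J·Δ = −F gives Δ = (1.275, 2.237).
Then the next iterate is (x, y)₁ = (4.275, 1.237).
Re-evaluating at (4.275, 1.237): F = (-21.89646, 5.53393), so ‖F‖₂ = 22.585.

22.585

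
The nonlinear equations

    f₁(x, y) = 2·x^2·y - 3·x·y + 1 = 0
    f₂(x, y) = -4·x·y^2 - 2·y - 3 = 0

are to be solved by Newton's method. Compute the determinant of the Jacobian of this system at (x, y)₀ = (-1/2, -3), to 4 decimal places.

-138.0000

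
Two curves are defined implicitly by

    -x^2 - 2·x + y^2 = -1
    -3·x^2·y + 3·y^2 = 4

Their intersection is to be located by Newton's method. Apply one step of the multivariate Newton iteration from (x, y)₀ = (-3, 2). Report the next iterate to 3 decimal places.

At (-3, 2): F = (2.000, -46.000).
Jacobian J = [[-2·x - 2, 2·y], [-6·x·y, -3·x^2 + 6·y]].
At the point, J = [[4.000, 4.000], [36.000, -15.000]] (det J = -204.000).
Solving J·Δ = −F gives Δ = (0.755, -1.255).
Then the next iterate is (x, y)₁ = (-2.245, 0.745).

(-2.245, 0.745)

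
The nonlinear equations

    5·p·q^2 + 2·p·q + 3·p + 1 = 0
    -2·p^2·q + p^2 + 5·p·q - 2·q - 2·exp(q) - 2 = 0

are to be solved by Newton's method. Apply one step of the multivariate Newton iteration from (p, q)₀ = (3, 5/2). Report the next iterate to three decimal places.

(-1.831, 3.375)

At (3, 5/2): F = (118.750, -29.86499).
Jacobian J = [[5·q^2 + 2·q + 3, 10·p·q + 2·p], [-4·p·q + 2·p + 5·q, -2·p^2 + 5·p - 2·exp(q) - 2]].
At the point, J = [[39.250, 81.000], [-11.500, -29.36499]] (det J = -221.07578).
Solving J·Δ = −F gives Δ = (-4.831, 0.875).
Then the next iterate is (p, q)₁ = (-1.831, 3.375).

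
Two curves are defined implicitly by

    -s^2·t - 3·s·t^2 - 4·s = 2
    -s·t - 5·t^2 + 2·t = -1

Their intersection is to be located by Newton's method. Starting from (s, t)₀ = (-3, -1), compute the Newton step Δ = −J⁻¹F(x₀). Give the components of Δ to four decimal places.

(1.0536, 0.5298)

At (-3, -1): F = (28.0000, -9.0000).
Jacobian J = [[-2·s·t - 3·t^2 - 4, -s^2 - 6·s·t], [-t, -s - 10·t + 2]].
At the point, J = [[-13.0000, -27.0000], [1.0000, 15.0000]] (det J = -168.0000).
Solving J·Δ = −F gives Δ = (1.0536, 0.5298).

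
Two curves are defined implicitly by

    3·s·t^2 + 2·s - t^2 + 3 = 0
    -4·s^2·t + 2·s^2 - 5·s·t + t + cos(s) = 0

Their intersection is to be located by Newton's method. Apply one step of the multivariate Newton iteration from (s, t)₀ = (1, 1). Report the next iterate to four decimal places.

At (1, 1): F = (7.0000, -5.459698).
Jacobian J = [[3·t^2 + 2, 6·s·t - 2·t], [-8·s·t + 4·s - 5·t - sin(s), -4·s^2 - 5·s + 1]].
At the point, J = [[5.0000, 4.0000], [-9.841471, -8.0000]] (det J = -0.634116).
Solving J·Δ = −F gives Δ = (-53.8722, 65.5902).
Then the next iterate is (s, t)₁ = (-52.8722, 66.5902).

(-52.8722, 66.5902)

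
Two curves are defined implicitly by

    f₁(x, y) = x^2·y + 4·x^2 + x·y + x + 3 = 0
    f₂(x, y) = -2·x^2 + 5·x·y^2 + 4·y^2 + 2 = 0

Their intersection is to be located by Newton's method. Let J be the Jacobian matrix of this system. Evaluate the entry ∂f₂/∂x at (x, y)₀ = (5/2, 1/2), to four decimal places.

∂f₂/∂x = -4·x + 5·y^2.
At (5/2, 1/2) this is -8.7500.

-8.7500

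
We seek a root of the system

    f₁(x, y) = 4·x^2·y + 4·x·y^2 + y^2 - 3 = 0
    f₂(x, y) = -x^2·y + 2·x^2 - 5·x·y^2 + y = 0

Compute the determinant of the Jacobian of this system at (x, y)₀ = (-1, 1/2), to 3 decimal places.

-10.750

J = [[8·x·y + 4·y^2, 4·x^2 + 8·x·y + 2·y], [-2·x·y + 4·x - 5·y^2, -x^2 - 10·x·y + 1]].
At the point, J = [[-3.000, 1.000], [-4.250, 5.000]].
det J = -10.750.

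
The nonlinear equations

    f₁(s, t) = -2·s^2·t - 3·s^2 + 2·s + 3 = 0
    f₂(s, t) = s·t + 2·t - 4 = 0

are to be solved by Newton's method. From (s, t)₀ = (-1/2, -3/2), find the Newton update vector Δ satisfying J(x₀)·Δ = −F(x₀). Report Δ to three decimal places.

(0.056, 4.222)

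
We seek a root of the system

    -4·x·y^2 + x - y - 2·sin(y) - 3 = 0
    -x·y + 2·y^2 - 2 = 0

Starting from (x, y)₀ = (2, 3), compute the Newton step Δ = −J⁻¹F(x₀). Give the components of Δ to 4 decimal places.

At (2, 3): F = (-76.282240, 10.0000).
Jacobian J = [[-4·y^2 + 1, -8·x·y - 2·cos(y) - 1], [-y, -x + 4·y]].
At the point, J = [[-35.0000, -47.020015], [-3.0000, 10.0000]] (det J = -491.060045).
Solving J·Δ = −F gives Δ = (-0.5959, -1.1788).

(-0.5959, -1.1788)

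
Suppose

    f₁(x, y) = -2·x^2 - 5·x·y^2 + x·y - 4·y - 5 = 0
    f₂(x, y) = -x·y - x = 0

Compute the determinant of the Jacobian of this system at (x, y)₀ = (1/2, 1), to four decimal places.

-14.0000

J = [[-4·x - 5·y^2 + y, -10·x·y + x - 4], [-y - 1, -x]].
At the point, J = [[-6.0000, -8.5000], [-2.0000, -0.5000]].
det J = -14.0000.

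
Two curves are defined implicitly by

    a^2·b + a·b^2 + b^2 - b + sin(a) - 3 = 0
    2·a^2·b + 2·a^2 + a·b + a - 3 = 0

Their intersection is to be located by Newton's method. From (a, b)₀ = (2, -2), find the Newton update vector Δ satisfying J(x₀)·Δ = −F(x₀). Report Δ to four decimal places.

(-0.6225, 0.7398)

At (2, -2): F = (3.909297, -13.0000).
Jacobian J = [[2·a·b + b^2 + cos(a), a^2 + 2·a·b + 2·b - 1], [4·a·b + 4·a + b + 1, 2·a^2 + a]].
At the point, J = [[-4.416147, -9.0000], [-9.0000, 10.0000]] (det J = -125.161468).
Solving J·Δ = −F gives Δ = (-0.6225, 0.7398).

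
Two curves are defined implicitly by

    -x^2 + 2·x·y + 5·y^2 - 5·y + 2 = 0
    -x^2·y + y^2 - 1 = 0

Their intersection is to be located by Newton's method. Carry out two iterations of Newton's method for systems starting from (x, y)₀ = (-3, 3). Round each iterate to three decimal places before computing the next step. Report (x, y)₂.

(-1.451, 1.632)

At (-3, 3): F = (5.000, -19.000).
Jacobian J = [[-2·x + 2·y, 2·x + 10·y - 5], [-2·x·y, -x^2 + 2·y]].
At the point, J = [[12.000, 19.000], [18.000, -3.000]] (det J = -378.000).
Solving J·Δ = −F gives Δ = (0.915, -0.841).
Then the next iterate is (x, y)₁ = (-2.085, 2.159).
Round to (-2.085, 2.159) and repeat: F = (1.16115, -5.72438), J = [[8.488, 12.420], [9.00303, -0.02923]].
Δ = (0.634, -0.527), so (x, y)₂ = (-1.451, 1.632).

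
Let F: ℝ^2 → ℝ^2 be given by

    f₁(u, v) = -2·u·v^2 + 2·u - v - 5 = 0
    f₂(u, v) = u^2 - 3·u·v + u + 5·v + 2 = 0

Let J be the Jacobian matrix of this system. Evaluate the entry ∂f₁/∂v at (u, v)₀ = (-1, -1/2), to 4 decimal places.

∂f₁/∂v = -4·u·v - 1.
At (-1, -1/2) this is -3.0000.

-3.0000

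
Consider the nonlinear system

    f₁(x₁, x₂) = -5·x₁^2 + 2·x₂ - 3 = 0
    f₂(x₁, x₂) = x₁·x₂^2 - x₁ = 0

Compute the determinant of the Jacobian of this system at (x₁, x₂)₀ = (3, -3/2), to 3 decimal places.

267.500

J = [[-10·x₁, 2], [x₂^2 - 1, 2·x₁·x₂]].
At the point, J = [[-30.000, 2.000], [1.250, -9.000]].
det J = 267.500.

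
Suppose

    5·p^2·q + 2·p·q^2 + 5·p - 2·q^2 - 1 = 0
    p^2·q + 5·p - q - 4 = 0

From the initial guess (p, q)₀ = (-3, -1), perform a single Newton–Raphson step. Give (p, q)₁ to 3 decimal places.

(-0.080, -1.640)

At (-3, -1): F = (-69.000, -27.000).
Jacobian J = [[10·p·q + 2·q^2 + 5, 5·p^2 + 4·p·q - 4·q], [2·p·q + 5, p^2 - 1]].
At the point, J = [[37.000, 61.000], [11.000, 8.000]] (det J = -375.000).
Solving J·Δ = −F gives Δ = (2.920, -0.640).
Then the next iterate is (p, q)₁ = (-0.080, -1.640).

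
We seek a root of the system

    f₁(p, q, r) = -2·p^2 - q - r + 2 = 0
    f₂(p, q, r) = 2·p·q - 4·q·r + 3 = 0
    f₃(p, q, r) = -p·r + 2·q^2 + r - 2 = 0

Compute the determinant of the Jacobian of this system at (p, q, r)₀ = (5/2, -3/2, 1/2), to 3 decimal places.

-327.000

J = [[-4·p, -1, -1], [2·q, 2·p - 4·r, -4·q], [-r, 4·q, -p + 1]].
At the point, J = [[-10.000, -1.000, -1.000], [-3.000, 3.000, 6.000], [-0.500, -6.000, -1.500]].
det J = -327.000.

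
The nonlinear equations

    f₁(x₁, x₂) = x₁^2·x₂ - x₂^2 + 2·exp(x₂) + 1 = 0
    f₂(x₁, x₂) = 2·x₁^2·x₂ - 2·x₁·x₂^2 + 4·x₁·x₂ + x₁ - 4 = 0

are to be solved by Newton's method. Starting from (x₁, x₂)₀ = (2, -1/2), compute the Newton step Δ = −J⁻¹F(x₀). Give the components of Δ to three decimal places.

(11.600, 3.740)

At (2, -1/2): F = (-0.03694, -11.000).
Jacobian J = [[2·x₁·x₂, x₁^2 - 2·x₂ + 2·exp(x₂)], [4·x₁·x₂ - 2·x₂^2 + 4·x₂ + 1, 2·x₁^2 - 4·x₁·x₂ + 4·x₁]].
At the point, J = [[-2.000, 6.21306], [-5.500, 20.000]] (det J = -5.82816).
Solving J·Δ = −F gives Δ = (11.600, 3.740).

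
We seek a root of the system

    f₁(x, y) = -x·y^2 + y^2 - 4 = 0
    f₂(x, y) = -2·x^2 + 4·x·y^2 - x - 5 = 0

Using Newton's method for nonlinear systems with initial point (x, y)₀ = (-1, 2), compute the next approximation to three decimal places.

(0.273, 2.136)

At (-1, 2): F = (4.000, -22.000).
Jacobian J = [[-y^2, -2·x·y + 2·y], [-4·x + 4·y^2 - 1, 8·x·y]].
At the point, J = [[-4.000, 8.000], [19.000, -16.000]] (det J = -88.000).
Solving J·Δ = −F gives Δ = (1.273, 0.136).
Then the next iterate is (x, y)₁ = (0.273, 2.136).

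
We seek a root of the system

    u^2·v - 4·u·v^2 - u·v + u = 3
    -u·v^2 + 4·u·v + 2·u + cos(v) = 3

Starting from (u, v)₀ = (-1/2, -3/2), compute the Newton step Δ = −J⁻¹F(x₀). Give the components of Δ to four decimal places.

(0.0660, -0.0867)

At (-1/2, -3/2): F = (-0.1250, 0.195737).
Jacobian J = [[2·u·v - 4·v^2 - v + 1, u^2 - 8·u·v - u], [-v^2 + 4·v + 2, -2·u·v + 4·u - sin(v)]].
At the point, J = [[-5.0000, -5.2500], [-6.2500, -2.502505]] (det J = -20.299975).
Solving J·Δ = −F gives Δ = (0.0660, -0.0867).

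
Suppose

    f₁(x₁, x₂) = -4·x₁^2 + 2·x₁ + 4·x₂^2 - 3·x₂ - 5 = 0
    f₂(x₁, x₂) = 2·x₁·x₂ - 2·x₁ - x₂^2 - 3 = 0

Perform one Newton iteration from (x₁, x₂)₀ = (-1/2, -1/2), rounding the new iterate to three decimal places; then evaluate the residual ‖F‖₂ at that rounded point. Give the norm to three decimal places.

At (-1/2, -1/2): F = (-4.500, -1.750).
Jacobian J = [[-8·x₁ + 2, 8·x₂ - 3], [2·x₂ - 2, 2·x₁ - 2·x₂]].
At the point, J = [[6.000, -7.000], [-3.000, 0.000]] (det J = -21.000).
Solving J·Δ = −F gives Δ = (-0.583, -1.143).
Then the next iterate is (x₁, x₂)₁ = (-1.083, -1.643).
Re-evaluating at (-1.083, -1.643): F = (3.86924, 0.02529), so ‖F‖₂ = 3.869.

3.869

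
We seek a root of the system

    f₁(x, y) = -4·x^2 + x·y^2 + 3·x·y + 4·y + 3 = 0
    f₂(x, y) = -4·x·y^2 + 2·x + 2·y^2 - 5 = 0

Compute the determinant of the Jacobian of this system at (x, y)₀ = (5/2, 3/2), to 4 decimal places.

451.0000

J = [[-8·x + y^2 + 3·y, 2·x·y + 3·x + 4], [-4·y^2 + 2, -8·x·y + 4·y]].
At the point, J = [[-13.2500, 19.0000], [-7.0000, -24.0000]].
det J = 451.0000.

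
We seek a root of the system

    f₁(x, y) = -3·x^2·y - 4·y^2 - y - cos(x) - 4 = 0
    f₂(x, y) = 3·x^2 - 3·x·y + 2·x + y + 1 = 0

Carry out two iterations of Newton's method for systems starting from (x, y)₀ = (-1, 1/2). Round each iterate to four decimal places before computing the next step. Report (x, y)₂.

(-2.0376, -1.1493)

At (-1, 1/2): F = (-7.540302, 4.0000).
Jacobian J = [[-6·x·y + sin(x), -3·x^2 - 8·y - 1], [6·x - 3·y + 2, -3·x + 1]].
At the point, J = [[2.158529, -8.0000], [-5.5000, 4.0000]] (det J = -35.365884).
Solving J·Δ = −F gives Δ = (0.0520, -0.9285).
Then the next iterate is (x, y)₁ = (-0.9480, -0.4285).
Round to (-0.9480, -0.4285) and repeat: F = (-3.733974, 0.152958), J = [[-3.249559, -0.268112], [-2.4025, 3.8440]].
Δ = (-1.0896, -0.7208), so (x, y)₂ = (-2.0376, -1.1493).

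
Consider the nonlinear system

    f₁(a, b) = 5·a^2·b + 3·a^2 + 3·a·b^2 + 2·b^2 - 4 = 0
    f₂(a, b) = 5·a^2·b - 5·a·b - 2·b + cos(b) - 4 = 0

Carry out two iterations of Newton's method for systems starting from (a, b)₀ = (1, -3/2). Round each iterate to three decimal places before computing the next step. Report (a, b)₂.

(0.702, -1.133)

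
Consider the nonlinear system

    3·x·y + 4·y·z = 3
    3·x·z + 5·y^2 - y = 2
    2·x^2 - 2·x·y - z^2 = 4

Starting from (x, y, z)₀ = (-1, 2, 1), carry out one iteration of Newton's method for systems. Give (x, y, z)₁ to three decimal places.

(-1.101, 1.376, 1.279)

At (-1, 2, 1): F = (-1.000, 13.000, 1.000).
Jacobian J = [[3·y, 3·x + 4·z, 4·y], [3·z, 10·y - 1, 3·x], [4·x - 2·y, -2·x, -2·z]].
At the point, J = [[6.000, 1.000, 8.000], [3.000, 19.000, -3.000], [-8.000, 2.000, -2.000]] (det J = 1102.000).
Solving J·Δ = −F gives Δ = (-0.101, -0.624, 0.279).
Then the next iterate is (x, y, z)₁ = (-1.101, 1.376, 1.279).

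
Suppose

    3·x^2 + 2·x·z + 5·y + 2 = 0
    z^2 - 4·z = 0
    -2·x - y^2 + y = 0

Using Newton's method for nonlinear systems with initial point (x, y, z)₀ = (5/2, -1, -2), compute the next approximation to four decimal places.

(0.7616, 0.1744, -0.5000)

At (5/2, -1, -2): F = (5.7500, 12.0000, -7.0000).
Jacobian J = [[6·x + 2·z, 5, 2·x], [0, 0, 2·z - 4], [-2, -2·y + 1, 0]].
At the point, J = [[11.0000, 5.0000, 5.0000], [0.0000, 0.0000, -8.0000], [-2.0000, 3.0000, 0.0000]] (det J = 344.0000).
Solving J·Δ = −F gives Δ = (-1.7384, 1.1744, 1.5000).
Then the next iterate is (x, y, z)₁ = (0.7616, 0.1744, -0.5000).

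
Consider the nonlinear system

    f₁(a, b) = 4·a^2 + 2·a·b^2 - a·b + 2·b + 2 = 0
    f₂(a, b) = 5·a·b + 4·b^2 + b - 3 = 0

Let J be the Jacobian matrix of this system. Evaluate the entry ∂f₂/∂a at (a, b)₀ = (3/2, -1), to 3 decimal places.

-5.000

∂f₂/∂a = 5·b.
At (3/2, -1) this is -5.000.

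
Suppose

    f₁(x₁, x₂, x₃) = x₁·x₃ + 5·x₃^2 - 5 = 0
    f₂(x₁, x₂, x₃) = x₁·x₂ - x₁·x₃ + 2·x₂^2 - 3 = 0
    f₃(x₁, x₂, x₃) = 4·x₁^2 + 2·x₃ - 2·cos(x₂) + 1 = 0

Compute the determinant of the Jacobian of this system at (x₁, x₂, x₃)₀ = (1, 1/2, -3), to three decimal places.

J = [[x₃, 0, x₁ + 10·x₃], [x₂ - x₃, x₁ + 4·x₂, -x₁], [8·x₁, 2·sin(x₂), 2]].
At the point, J = [[-3.000, 0.000, -29.000], [3.500, 3.000, -1.000], [8.000, 0.95885, 2.000]].
det J = 577.800.

577.800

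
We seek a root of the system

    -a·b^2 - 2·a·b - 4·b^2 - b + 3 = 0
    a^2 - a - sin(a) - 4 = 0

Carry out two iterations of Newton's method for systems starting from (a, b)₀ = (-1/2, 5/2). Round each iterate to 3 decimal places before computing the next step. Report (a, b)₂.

At (-1/2, 5/2): F = (-18.875, -2.77057).
Jacobian J = [[-b^2 - 2·b, -2·a·b - 2·a - 8·b - 1], [2·a - cos(a) - 1, 0]].
At the point, J = [[-11.250, -17.500], [-2.87758, 0.000]] (det J = -50.35769).
Solving J·Δ = −F gives Δ = (-0.963, -0.460).
Then the next iterate is (a, b)₁ = (-1.463, 2.040).
Round to (-1.463, 2.040) and repeat: F = (-3.62894, 0.59756), J = [[-8.24160, -8.42496], [-4.03359, 0.000]].
Δ = (0.148, -0.576), so (a, b)₂ = (-1.315, 1.464).

(-1.315, 1.464)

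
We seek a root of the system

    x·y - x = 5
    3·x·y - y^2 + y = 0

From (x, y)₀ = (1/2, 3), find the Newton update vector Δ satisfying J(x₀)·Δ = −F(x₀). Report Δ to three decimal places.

(1.283, 2.870)

At (1/2, 3): F = (-4.000, -1.500).
Jacobian J = [[y - 1, x], [3·y, 3·x - 2·y + 1]].
At the point, J = [[2.000, 0.500], [9.000, -3.500]] (det J = -11.500).
Solving J·Δ = −F gives Δ = (1.283, 2.870).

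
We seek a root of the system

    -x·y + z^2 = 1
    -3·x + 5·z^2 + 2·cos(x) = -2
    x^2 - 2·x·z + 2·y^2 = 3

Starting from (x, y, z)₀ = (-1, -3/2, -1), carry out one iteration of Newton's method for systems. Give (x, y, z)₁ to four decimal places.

At (-1, -3/2, -1): F = (-1.5000, 11.080605, 0.5000).
Jacobian J = [[-y, -x, 2·z], [-2·sin(x) - 3, 0, 10·z], [2·x - 2·z, 4·y, -2·x]].
At the point, J = [[1.5000, 1.0000, -2.0000], [-1.317058, 0.0000, -10.0000], [0.0000, -6.0000, 2.0000]] (det J = -103.170580).
Solving J·Δ = −F gives Δ = (1.8979, 0.3694, 0.8581).
Then the next iterate is (x, y, z)₁ = (0.8979, -1.1306, -0.1419).

(0.8979, -1.1306, -0.1419)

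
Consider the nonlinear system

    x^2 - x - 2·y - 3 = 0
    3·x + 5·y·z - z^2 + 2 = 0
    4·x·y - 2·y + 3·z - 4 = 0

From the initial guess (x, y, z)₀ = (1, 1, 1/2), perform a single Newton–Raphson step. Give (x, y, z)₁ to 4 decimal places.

(4.4483, 0.2241, -3.4138)

At (1, 1, 1/2): F = (-5.0000, 7.2500, -0.5000).
Jacobian J = [[2·x - 1, -2, 0], [3, 5·z, 5·y - 2·z], [4·y, 4·x - 2, 3]].
At the point, J = [[1.0000, -2.0000, 0.0000], [3.0000, 2.5000, 4.0000], [4.0000, 2.0000, 3.0000]] (det J = -14.5000).
Solving J·Δ = −F gives Δ = (3.4483, -0.7759, -3.9138).
Then the next iterate is (x, y, z)₁ = (4.4483, 0.2241, -3.4138).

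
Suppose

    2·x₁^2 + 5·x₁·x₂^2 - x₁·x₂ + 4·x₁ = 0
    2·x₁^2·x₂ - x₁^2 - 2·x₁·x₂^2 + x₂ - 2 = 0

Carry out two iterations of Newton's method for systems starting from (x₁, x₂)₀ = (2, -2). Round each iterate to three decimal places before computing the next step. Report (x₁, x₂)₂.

At (2, -2): F = (60.000, -40.000).
Jacobian J = [[4·x₁ + 5·x₂^2 - x₂ + 4, 10·x₁·x₂ - x₁], [4·x₁·x₂ - 2·x₁ - 2·x₂^2, 2·x₁^2 - 4·x₁·x₂ + 1]].
At the point, J = [[34.000, -42.000], [-28.000, 25.000]] (det J = -326.000).
Solving J·Δ = −F gives Δ = (-0.552, 0.982).
Then the next iterate is (x₁, x₂)₁ = (1.448, -1.018).
Round to (1.448, -1.018) and repeat: F = (18.96246, -12.38479), J = [[15.99162, -16.18864], [-10.86490, 11.08966]].
Δ = (-6.738, -5.484), so (x₁, x₂)₂ = (-5.290, -6.502).

(-5.290, -6.502)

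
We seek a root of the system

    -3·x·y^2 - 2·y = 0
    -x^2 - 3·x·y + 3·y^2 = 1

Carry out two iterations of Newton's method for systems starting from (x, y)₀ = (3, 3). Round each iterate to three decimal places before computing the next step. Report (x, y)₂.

(1.004, 1.337)

At (3, 3): F = (-87.000, -10.000).
Jacobian J = [[-3·y^2, -6·x·y - 2], [-2·x - 3·y, -3·x + 6·y]].
At the point, J = [[-27.000, -56.000], [-15.000, 9.000]] (det J = -1083.000).
Solving J·Δ = −F gives Δ = (-1.240, -0.956).
Then the next iterate is (x, y)₁ = (1.760, 2.044).
Round to (1.760, 2.044) and repeat: F = (-26.14750, -2.35611), J = [[-12.53381, -23.58464], [-9.652, 6.984]].
Δ = (-0.756, -0.707), so (x, y)₂ = (1.004, 1.337).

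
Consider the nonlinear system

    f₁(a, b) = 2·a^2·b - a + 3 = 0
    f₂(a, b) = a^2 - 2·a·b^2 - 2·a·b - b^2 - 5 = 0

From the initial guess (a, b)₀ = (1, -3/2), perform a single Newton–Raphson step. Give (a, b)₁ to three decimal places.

(1.170, -0.405)

At (1, -3/2): F = (-1.000, -7.750).
Jacobian J = [[4·a·b - 1, 2·a^2], [2·a - 2·b^2 - 2·b, -4·a·b - 2·a - 2·b]].
At the point, J = [[-7.000, 2.000], [0.500, 7.000]] (det J = -50.000).
Solving J·Δ = −F gives Δ = (0.170, 1.095).
Then the next iterate is (a, b)₁ = (1.170, -0.405).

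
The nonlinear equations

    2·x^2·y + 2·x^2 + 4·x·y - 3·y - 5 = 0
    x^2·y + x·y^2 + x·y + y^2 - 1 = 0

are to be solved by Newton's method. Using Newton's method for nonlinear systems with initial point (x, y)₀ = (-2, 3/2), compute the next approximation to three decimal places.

(-2.103, 1.483)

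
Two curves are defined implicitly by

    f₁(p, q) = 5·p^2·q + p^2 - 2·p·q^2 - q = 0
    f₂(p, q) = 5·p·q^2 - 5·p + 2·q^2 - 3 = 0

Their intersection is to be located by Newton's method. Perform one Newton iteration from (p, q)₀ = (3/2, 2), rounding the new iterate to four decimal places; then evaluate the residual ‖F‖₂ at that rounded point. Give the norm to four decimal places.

At (3/2, 2): F = (10.7500, 27.5000).
Jacobian J = [[10·p·q + 2·p - 2·q^2, 5·p^2 - 4·p·q - 1], [5·q^2 - 5, 10·p·q + 4·q]].
At the point, J = [[25.0000, -1.7500], [15.0000, 38.0000]] (det J = 976.2500).
Solving J·Δ = −F gives Δ = (-0.4677, -0.5391).
Then the next iterate is (p, q)₁ = (1.0323, 1.4609).
Re-evaluating at (1.0323, 1.4609): F = (2.982406, 7.122780), so ‖F‖₂ = 7.7220.

7.7220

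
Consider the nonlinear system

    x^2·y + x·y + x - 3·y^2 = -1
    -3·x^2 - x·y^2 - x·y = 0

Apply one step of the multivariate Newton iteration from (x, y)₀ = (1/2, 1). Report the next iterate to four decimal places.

At (1/2, 1): F = (-0.7500, -1.7500).
Jacobian J = [[2·x·y + y + 1, x^2 + x - 6·y], [-6·x - y^2 - y, -2·x·y - x]].
At the point, J = [[3.0000, -5.2500], [-5.0000, -1.5000]] (det J = -30.7500).
Solving J·Δ = −F gives Δ = (-0.2622, -0.2927).
Then the next iterate is (x, y)₁ = (0.2378, 0.7073).

(0.2378, 0.7073)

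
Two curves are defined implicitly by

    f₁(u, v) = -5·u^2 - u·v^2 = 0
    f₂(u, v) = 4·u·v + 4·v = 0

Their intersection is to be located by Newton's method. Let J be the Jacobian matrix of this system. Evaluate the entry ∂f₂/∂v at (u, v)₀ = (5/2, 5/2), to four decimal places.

∂f₂/∂v = 4·u + 4.
At (5/2, 5/2) this is 14.0000.

14.0000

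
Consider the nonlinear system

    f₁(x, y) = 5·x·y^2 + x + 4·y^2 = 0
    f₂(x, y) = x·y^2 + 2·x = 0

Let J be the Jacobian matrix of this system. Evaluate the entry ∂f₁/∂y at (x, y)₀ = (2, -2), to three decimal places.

∂f₁/∂y = 10·x·y + 8·y.
At (2, -2) this is -56.000.

-56.000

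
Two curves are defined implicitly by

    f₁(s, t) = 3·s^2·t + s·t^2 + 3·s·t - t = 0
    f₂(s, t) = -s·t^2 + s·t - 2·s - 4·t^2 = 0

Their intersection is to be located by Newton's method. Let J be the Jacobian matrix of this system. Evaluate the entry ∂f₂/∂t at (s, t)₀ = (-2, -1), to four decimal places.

2.0000

∂f₂/∂t = -2·s·t + s - 8·t.
At (-2, -1) this is 2.0000.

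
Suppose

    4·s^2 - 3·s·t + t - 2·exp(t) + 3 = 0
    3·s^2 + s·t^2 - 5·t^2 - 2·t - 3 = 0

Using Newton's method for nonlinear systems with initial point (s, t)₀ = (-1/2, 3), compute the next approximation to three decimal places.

At (-1/2, 3): F = (-28.67107, -57.750).
Jacobian J = [[8·s - 3·t, -3·s - 2·exp(t) + 1], [6·s + t^2, 2·s·t - 10·t - 2]].
At the point, J = [[-13.000, -37.67107], [6.000, -35.000]] (det J = 681.02644).
Solving J·Δ = −F gives Δ = (1.721, -1.355).
Then the next iterate is (s, t)₁ = (1.221, 1.645).

(1.221, 1.645)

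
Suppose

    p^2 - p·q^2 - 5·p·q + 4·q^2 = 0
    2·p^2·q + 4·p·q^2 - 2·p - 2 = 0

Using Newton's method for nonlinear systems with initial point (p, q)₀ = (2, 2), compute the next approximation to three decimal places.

At (2, 2): F = (-8.000, 42.000).
Jacobian J = [[2·p - q^2 - 5·q, -2·p·q - 5·p + 8·q], [4·p·q + 4·q^2 - 2, 2·p^2 + 8·p·q]].
At the point, J = [[-10.000, -2.000], [30.000, 40.000]] (det J = -340.000).
Solving J·Δ = −F gives Δ = (-0.694, -0.529).
Then the next iterate is (p, q)₁ = (1.306, 1.471).

(1.306, 1.471)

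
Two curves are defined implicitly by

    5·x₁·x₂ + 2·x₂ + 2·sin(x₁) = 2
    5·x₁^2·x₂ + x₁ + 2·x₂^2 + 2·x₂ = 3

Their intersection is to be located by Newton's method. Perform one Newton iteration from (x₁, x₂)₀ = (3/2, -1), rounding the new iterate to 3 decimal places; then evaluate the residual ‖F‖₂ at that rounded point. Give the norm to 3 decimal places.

3.781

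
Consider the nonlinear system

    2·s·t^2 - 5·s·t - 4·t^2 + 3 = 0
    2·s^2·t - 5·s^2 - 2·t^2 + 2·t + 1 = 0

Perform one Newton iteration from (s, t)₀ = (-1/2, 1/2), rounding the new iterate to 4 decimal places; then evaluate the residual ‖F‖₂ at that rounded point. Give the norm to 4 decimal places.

At (-1/2, 1/2): F = (3.0000, 0.5000).
Jacobian J = [[2·t^2 - 5·t, 4·s·t - 5·s - 8·t], [4·s·t - 10·s, 2·s^2 - 4·t + 2]].
At the point, J = [[-2.0000, -2.5000], [4.0000, 0.5000]] (det J = 9.0000).
Solving J·Δ = −F gives Δ = (-0.3056, 1.4444).
Then the next iterate is (s, t)₁ = (-0.8056, 1.9444).
Re-evaluating at (-0.8056, 1.9444): F = (-10.382172, -3.393742), so ‖F‖₂ = 10.9228.

10.9228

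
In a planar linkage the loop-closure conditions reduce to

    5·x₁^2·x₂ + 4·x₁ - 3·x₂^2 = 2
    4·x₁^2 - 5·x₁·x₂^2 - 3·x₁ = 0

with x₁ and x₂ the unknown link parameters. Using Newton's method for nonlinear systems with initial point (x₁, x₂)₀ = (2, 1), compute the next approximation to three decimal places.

At (2, 1): F = (23.000, 0.000).
Jacobian J = [[10·x₁·x₂ + 4, 5·x₁^2 - 6·x₂], [8·x₁ - 5·x₂^2 - 3, -10·x₁·x₂]].
At the point, J = [[24.000, 14.000], [8.000, -20.000]] (det J = -592.000).
Solving J·Δ = −F gives Δ = (-0.777, -0.311).
Then the next iterate is (x₁, x₂)₁ = (1.223, 0.689).

(1.223, 0.689)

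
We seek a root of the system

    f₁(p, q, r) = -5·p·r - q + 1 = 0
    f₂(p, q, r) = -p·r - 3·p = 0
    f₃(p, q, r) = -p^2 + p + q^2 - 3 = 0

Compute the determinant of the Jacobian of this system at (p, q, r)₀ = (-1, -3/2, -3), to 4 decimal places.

42.0000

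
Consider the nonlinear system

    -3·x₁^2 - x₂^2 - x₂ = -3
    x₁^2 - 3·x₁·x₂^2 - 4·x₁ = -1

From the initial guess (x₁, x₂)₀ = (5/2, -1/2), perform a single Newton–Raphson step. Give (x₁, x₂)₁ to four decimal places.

At (5/2, -1/2): F = (-15.5000, -4.6250).
Jacobian J = [[-6·x₁, -2·x₂ - 1], [2·x₁ - 3·x₂^2 - 4, -6·x₁·x₂]].
At the point, J = [[-15.0000, 0.0000], [0.2500, 7.5000]] (det J = -112.5000).
Solving J·Δ = −F gives Δ = (-1.0333, 0.6511).
Then the next iterate is (x₁, x₂)₁ = (1.4667, 0.1511).

(1.4667, 0.1511)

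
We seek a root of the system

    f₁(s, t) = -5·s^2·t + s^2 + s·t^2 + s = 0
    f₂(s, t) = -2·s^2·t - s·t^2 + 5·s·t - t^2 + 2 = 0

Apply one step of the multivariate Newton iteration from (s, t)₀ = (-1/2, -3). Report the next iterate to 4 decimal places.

At (-1/2, -3): F = (-1.0000, 6.5000).
Jacobian J = [[-10·s·t + 2·s + t^2 + 1, -5·s^2 + 2·s·t], [-4·s·t - t^2 + 5·t, -2·s^2 - 2·s·t + 5·s - 2·t]].
At the point, J = [[-6.0000, 1.7500], [-30.0000, 0.0000]] (det J = 52.5000).
Solving J·Δ = −F gives Δ = (0.2167, 1.3143).
Then the next iterate is (s, t)₁ = (-0.2833, -1.6857).

(-0.2833, -1.6857)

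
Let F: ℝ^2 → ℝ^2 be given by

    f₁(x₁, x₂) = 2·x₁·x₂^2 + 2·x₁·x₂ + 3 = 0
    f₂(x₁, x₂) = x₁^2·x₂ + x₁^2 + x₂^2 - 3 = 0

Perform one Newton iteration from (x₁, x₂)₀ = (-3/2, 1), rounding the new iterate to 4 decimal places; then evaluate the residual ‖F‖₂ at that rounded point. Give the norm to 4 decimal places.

0.5711

At (-3/2, 1): F = (-3.0000, 2.5000).
Jacobian J = [[2·x₂^2 + 2·x₂, 4·x₁·x₂ + 2·x₁], [2·x₁·x₂ + 2·x₁, x₁^2 + 2·x₂]].
At the point, J = [[4.0000, -9.0000], [-6.0000, 4.2500]] (det J = -37.0000).
Solving J·Δ = −F gives Δ = (0.2635, -0.2162).
Then the next iterate is (x₁, x₂)₁ = (-1.2365, 0.7838).
Re-evaluating at (-1.2365, 0.7838): F = (-0.457606, 0.341652), so ‖F‖₂ = 0.5711.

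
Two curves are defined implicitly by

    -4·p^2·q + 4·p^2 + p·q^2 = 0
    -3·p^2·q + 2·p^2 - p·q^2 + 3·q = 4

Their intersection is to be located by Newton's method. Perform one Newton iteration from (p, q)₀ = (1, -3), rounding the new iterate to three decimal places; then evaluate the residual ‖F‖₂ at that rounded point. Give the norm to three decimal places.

At (1, -3): F = (25.000, -11.000).
Jacobian J = [[-8·p·q + 8·p + q^2, -4·p^2 + 2·p·q], [-6·p·q + 4·p - q^2, -3·p^2 - 2·p·q + 3]].
At the point, J = [[41.000, -10.000], [13.000, 6.000]] (det J = 376.000).
Solving J·Δ = −F gives Δ = (-0.106, 2.064).
Then the next iterate is (p, q)₁ = (0.894, -0.936).
Re-evaluating at (0.894, -0.936): F = (6.97251, -3.74850), so ‖F‖₂ = 7.916.

7.916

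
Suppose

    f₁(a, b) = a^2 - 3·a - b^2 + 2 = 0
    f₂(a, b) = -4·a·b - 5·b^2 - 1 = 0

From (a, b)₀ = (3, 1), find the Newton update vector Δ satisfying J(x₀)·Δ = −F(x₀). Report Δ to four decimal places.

(-0.7838, -0.6757)

At (3, 1): F = (1.0000, -18.0000).
Jacobian J = [[2·a - 3, -2·b], [-4·b, -4·a - 10·b]].
At the point, J = [[3.0000, -2.0000], [-4.0000, -22.0000]] (det J = -74.0000).
Solving J·Δ = −F gives Δ = (-0.7838, -0.6757).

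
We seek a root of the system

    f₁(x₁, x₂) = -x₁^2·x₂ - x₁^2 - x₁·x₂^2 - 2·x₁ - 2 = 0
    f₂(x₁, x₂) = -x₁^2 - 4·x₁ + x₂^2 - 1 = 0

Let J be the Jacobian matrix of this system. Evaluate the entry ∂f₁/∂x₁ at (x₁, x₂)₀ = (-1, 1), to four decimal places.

∂f₁/∂x₁ = -2·x₁·x₂ - 2·x₁ - x₂^2 - 2.
At (-1, 1) this is 1.0000.

1.0000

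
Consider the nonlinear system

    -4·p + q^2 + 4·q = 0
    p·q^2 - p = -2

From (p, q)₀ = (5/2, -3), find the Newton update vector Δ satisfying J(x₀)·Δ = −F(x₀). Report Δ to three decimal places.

(-3.145, -0.211)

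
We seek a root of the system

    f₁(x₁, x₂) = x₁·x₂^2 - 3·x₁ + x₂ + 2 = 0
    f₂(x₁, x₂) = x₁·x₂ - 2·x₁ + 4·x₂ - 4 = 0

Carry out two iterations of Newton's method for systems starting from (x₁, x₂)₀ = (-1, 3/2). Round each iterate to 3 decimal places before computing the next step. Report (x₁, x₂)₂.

(2.222, 1.415)

At (-1, 3/2): F = (4.250, 2.500).
Jacobian J = [[x₂^2 - 3, 2·x₁·x₂ + 1], [x₂ - 2, x₁ + 4]].
At the point, J = [[-0.750, -2.000], [-0.500, 3.000]] (det J = -3.250).
Solving J·Δ = −F gives Δ = (5.462, 0.077).
Then the next iterate is (x₁, x₂)₁ = (4.462, 1.577).
Round to (4.462, 1.577) and repeat: F = (1.28768, 0.42057), J = [[-0.51307, 15.07315], [-0.423, 8.462]].
Δ = (-2.240, -0.162), so (x₁, x₂)₂ = (2.222, 1.415).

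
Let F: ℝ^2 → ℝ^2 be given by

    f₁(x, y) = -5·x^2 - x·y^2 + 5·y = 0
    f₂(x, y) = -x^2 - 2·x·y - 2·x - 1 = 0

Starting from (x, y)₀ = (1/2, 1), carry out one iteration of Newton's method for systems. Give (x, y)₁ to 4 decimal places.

(0.1250, -0.3750)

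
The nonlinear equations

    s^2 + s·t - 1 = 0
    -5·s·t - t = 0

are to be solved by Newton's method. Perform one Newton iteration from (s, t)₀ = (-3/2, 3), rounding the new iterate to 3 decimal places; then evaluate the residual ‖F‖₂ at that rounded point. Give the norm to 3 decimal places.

3.965

At (-3/2, 3): F = (-3.250, 19.500).
Jacobian J = [[2·s + t, s], [-5·t, -5·s - 1]].
At the point, J = [[0.000, -1.500], [-15.000, 6.500]] (det J = -22.500).
Solving J·Δ = −F gives Δ = (0.361, -2.167).
Then the next iterate is (s, t)₁ = (-1.139, 0.833).
Re-evaluating at (-1.139, 0.833): F = (-0.65147, 3.91094), so ‖F‖₂ = 3.965.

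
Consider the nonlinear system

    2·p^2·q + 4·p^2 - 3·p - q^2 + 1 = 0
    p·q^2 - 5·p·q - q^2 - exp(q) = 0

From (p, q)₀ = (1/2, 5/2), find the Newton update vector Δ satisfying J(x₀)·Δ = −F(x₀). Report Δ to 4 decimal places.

(-0.1500, -1.2000)

At (1/2, 5/2): F = (-4.5000, -21.557494).
Jacobian J = [[4·p·q + 8·p - 3, 2·p^2 - 2·q], [q^2 - 5·q, 2·p·q - 5·p - 2·q - exp(q)]].
At the point, J = [[6.0000, -4.5000], [-6.2500, -17.182494]] (det J = -131.219964).
Solving J·Δ = −F gives Δ = (-0.1500, -1.2000).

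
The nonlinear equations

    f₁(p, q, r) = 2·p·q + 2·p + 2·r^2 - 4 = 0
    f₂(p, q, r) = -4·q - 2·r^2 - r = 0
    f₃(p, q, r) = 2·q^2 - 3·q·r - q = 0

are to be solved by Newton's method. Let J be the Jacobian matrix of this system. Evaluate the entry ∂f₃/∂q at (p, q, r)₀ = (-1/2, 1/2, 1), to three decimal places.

-2.000

∂f₃/∂q = 4·q - 3·r - 1.
At (-1/2, 1/2, 1) this is -2.000.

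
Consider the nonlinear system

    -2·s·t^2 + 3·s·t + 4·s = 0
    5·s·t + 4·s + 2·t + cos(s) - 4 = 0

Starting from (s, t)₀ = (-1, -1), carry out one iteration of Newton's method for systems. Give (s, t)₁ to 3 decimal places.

(17.102, -3.443)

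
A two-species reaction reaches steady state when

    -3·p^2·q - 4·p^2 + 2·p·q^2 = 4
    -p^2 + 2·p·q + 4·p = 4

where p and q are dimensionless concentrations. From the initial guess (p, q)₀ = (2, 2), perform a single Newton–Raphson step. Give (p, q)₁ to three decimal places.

At (2, 2): F = (-28.000, 8.000).
Jacobian J = [[-6·p·q - 8·p + 2·q^2, -3·p^2 + 4·p·q], [-2·p + 2·q + 4, 2·p]].
At the point, J = [[-32.000, 4.000], [4.000, 4.000]] (det J = -144.000).
Solving J·Δ = −F gives Δ = (-1.000, -1.000).
Then the next iterate is (p, q)₁ = (1.000, 1.000).

(1.000, 1.000)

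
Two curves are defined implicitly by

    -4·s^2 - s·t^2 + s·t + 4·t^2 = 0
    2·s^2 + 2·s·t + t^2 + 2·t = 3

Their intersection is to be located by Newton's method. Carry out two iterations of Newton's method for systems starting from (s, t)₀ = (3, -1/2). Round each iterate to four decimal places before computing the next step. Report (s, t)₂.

At (3, -1/2): F = (-37.2500, 11.2500).
Jacobian J = [[-8·s - t^2 + t, -2·s·t + s + 8·t], [4·s + 2·t, 2·s + 2·t + 2]].
At the point, J = [[-24.7500, 2.0000], [11.0000, 7.0000]] (det J = -195.2500).
Solving J·Δ = −F gives Δ = (-1.4507, 0.6725).
Then the next iterate is (s, t)₁ = (1.5493, 0.1725).
Round to (1.5493, 0.1725) and repeat: F = (-9.261144, 2.709926), J = [[-12.251656, 2.394792], [6.5422, 5.4436]].
Δ = (-0.6909, 0.3325), so (s, t)₂ = (0.8584, 0.5050).

(0.8584, 0.5050)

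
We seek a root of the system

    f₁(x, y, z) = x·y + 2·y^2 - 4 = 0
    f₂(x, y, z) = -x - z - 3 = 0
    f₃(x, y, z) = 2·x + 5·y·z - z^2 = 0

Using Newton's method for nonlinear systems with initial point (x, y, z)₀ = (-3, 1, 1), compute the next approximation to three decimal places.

(0.333, 2.667, -3.333)

At (-3, 1, 1): F = (-5.000, -1.000, -2.000).
Jacobian J = [[y, x + 4·y, 0], [-1, 0, -1], [2, 5·z, 5·y - 2·z]].
At the point, J = [[1.000, 1.000, 0.000], [-1.000, 0.000, -1.000], [2.000, 5.000, 3.000]] (det J = 6.000).
Solving J·Δ = −F gives Δ = (3.333, 1.667, -4.333).
Then the next iterate is (x, y, z)₁ = (0.333, 2.667, -3.333).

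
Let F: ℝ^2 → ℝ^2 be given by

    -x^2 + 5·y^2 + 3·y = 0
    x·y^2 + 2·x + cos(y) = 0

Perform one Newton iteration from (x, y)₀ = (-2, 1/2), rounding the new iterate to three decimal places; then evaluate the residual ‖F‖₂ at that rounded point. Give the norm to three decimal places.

At (-2, 1/2): F = (-1.250, -3.62242).
Jacobian J = [[-2·x, 10·y + 3], [y^2 + 2, 2·x·y - sin(y)]].
At the point, J = [[4.000, 8.000], [2.250, -2.47943]] (det J = -27.91770).
Solving J·Δ = −F gives Δ = (1.149, -0.418).
Then the next iterate is (x, y)₁ = (-0.851, 0.082).
Re-evaluating at (-0.851, 0.082): F = (-0.44458, -0.71108), so ‖F‖₂ = 0.839.

0.839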